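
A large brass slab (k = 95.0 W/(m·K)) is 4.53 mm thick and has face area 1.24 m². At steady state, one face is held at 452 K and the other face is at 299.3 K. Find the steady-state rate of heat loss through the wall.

Q = kA·ΔT/L = 95.0 × 1.24 × |452 K − 299.3 K| / 0.00453 = 3.97×10^6 W

Q = 3.97×10^6 W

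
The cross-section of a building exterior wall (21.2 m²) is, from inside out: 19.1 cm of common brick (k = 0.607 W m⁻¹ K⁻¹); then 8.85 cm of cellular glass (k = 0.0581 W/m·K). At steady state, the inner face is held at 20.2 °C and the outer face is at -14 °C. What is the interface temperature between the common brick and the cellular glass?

Treat each layer as a resistance in series:
  R_common brick = L/(kA) = 0.191/(0.607·21.2) = 0.01484 K/W
  R_cellular glass = L/(kA) = 0.0885/(0.0581·21.2) = 0.07185 K/W
ΣR = 0.01484 + 0.07185 = 0.08669 K/W
Q = ΔT/ΣR = (20.2 °C − -14 °C)/0.08669 = 394.5 W
From the inner boundary to the common brick/cellular glass interface, ΣR_partial = 0.01484 K/W.
T_interface = T_in − Q·ΣR_partial = 20.2 °C − (394.5)(0.01484) = 14.3 °C

T = 14.3 °C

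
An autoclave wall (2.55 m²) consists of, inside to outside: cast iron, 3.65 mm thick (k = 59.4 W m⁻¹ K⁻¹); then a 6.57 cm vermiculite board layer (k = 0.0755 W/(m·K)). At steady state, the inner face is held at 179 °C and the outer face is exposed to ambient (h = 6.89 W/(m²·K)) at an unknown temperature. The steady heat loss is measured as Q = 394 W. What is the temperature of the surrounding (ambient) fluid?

T_out = 22.1 °C

Sum the resistances:
  R_cast iron = L/(kA) = 0.00365/(59.4·2.55) = 2.410×10^-5 K/W
  R_vermiculite board = L/(kA) = 0.0657/(0.0755·2.55) = 0.3413 K/W
  R_conv,out = 1/(hA) = 1/(6.89·2.55) = 0.05692 K/W
ΣR = 0.3982 K/W
ΔT = Q·ΣR = 394 × 0.3982 = 156.9 K
Heat flows outward, so T_out = T_in − ΔT = 179 − 156.9 = 22.1 °C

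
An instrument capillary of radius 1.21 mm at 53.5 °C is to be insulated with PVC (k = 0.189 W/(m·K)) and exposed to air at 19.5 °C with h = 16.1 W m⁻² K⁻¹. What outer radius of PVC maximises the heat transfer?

r_cr = 1.17 cm

For a cylinder, r_cr = k_ins/h = 0.189/16.1 = 0.0117 m = 1.17 cm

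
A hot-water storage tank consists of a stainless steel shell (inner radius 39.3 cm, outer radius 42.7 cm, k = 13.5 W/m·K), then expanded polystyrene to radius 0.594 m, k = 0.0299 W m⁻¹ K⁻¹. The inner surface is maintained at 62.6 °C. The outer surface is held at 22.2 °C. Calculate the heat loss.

Q = 23.0 W

Resistance network (inner→outer):
  R_stainless steel = (1/0.393 − 1/0.427)/(4πk) = 0.2026/(4π·13.5) = 0.001194 K/W
  R_expanded polystyrene = (1/0.427 − 1/0.594)/(4πk) = 0.6584/(4π·0.0299) = 1.752 K/W
ΣR = 0.001194 + 1.752 = 1.753 K/W
Q = ΔT/ΣR = (62.6 °C − 22.2 °C)/1.753 = 23.0 W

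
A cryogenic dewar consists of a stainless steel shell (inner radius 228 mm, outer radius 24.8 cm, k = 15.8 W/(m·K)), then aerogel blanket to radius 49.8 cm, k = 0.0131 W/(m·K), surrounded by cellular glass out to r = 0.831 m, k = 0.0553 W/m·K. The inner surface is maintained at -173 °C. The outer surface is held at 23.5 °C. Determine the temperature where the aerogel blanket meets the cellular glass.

T = 6.6 °C

Resistance network (inner→outer):
  R_stainless steel = (1/0.228 − 1/0.248)/(4πk) = 0.3537/(4π·15.8) = 0.001781 K/W
  R_aerogel blanket = (1/0.248 − 1/0.498)/(4πk) = 2.024/(4π·0.0131) = 12.30 K/W
  R_cellular glass = (1/0.498 − 1/0.831)/(4πk) = 0.8047/(4π·0.0553) = 1.158 K/W
ΣR = 0.001781 + 12.30 + 1.158 = 13.46 K/W
Q = ΔT/ΣR = (-173 °C − 23.5 °C)/13.46 = -14.60 W
From the inner boundary to the aerogel blanket/cellular glass interface, ΣR_partial = 12.30 K/W.
T_interface = T_in − Q·ΣR_partial = -173 °C − (-14.60)(12.30) = 6.6 °C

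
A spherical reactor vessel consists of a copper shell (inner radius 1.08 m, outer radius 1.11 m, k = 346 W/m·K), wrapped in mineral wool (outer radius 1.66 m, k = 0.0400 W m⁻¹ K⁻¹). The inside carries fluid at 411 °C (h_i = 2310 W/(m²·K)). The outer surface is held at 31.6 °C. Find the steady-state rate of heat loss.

Q = 639 W

Series thermal resistances, inner to outer:
  R_conv,in = 1/(4πr²h) = 1/(4π·1.08²·2310) = 2.953×10^-5 K/W
  R_copper = (1/1.08 − 1/1.11)/(4πk) = 0.02503/(4π·346) = 5.756×10^-6 K/W
  R_mineral wool = (1/1.11 − 1/1.66)/(4πk) = 0.2985/(4π·0.0400) = 0.5938 K/W
ΣR = 2.953×10^-5 + 5.756×10^-6 + 0.5938 = 0.5938 K/W
Q = ΔT/ΣR = (411 °C − 31.6 °C)/0.5938 = 639 W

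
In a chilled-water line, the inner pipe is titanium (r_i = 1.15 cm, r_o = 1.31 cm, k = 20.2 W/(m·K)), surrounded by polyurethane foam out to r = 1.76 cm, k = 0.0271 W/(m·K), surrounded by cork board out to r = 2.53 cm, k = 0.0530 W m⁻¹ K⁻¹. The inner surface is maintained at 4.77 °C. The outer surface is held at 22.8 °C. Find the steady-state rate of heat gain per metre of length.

Q' = 6.38 W/m

Resistance network (inner→outer):
  R'_titanium = ln(0.0131/0.0115)/(2πk) = 0.1303/(2π·20.2) = 0.001026 m·K/W
  R'_polyurethane foam = ln(0.0176/0.0131)/(2πk) = 0.2953/(2π·0.0271) = 1.734 m·K/W
  R'_cork board = ln(0.0253/0.0176)/(2πk) = 0.3629/(2π·0.0530) = 1.090 m·K/W
ΣR = 0.001026 + 1.734 + 1.090 = 2.825 m·K/W
Q' = ΔT/ΣR = (4.77 °C − 22.8 °C)/2.825 = -6.38 W/m
(Negative Q' ⇒ heat flows inward; heat gain = 6.38 W/m.)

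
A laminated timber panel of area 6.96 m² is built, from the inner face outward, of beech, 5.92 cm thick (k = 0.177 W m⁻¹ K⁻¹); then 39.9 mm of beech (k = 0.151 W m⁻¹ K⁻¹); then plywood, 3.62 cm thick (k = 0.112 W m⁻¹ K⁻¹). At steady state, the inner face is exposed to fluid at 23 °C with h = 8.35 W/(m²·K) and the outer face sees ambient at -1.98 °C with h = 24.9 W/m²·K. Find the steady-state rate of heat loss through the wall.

Resistance network (inner→outer):
  R_conv,in = 1/(hA) = 1/(8.35·6.96) = 0.01721 K/W
  R_beech = L/(kA) = 0.0592/(0.177·6.96) = 0.04806 K/W
  R_beech = L/(kA) = 0.0399/(0.151·6.96) = 0.03797 K/W
  R_plywood = L/(kA) = 0.0362/(0.112·6.96) = 0.04644 K/W
  R_conv,out = 1/(hA) = 1/(24.9·6.96) = 0.005770 K/W
ΣR = 0.01721 + 0.04806 + 0.03797 + 0.04644 + 0.005770 = 0.1555 K/W
Q = ΔT/ΣR = (23 °C − -1.98 °C)/0.1555 = 161 W

Q = 161 W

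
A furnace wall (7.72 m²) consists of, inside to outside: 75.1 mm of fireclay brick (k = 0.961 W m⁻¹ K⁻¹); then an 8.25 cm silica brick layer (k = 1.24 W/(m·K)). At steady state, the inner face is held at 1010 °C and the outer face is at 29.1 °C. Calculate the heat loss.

Resistance network (inner→outer):
  R_fireclay brick = L/(kA) = 0.0751/(0.961·7.72) = 0.01012 K/W
  R_silica brick = L/(kA) = 0.0825/(1.24·7.72) = 0.008618 K/W
ΣR = 0.01012 + 0.008618 = 0.01874 K/W
Q = ΔT/ΣR = (1010 °C − 29.1 °C)/0.01874 = 52300 W

Q = 52.3 kW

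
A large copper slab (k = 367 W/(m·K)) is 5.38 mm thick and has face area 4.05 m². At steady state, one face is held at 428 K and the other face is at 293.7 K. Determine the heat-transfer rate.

Q = kA·ΔT/L = 367 × 4.05 × |428 K − 293.7 K| / 0.00538 = 3.71×10^7 W

Q = 37100 kW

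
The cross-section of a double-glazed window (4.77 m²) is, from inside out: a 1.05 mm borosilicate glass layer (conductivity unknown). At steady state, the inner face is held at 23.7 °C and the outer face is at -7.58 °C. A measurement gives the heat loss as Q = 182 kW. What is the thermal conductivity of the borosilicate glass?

k = 1.28 W/m·K

ΣR = ΔT/Q = |23.7 − -7.58|/1.82×10^5 = 1.719×10^-4 K/W
L/(kA) = 1.719×10^-4 ⇒ k = 0.00105/(1.719×10^-4·4.77) = 1.28 W/m·K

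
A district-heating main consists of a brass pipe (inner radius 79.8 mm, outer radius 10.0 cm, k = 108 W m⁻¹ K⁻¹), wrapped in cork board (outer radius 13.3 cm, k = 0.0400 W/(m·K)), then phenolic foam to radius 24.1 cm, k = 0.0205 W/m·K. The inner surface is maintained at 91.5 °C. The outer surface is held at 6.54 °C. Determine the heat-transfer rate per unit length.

Treat each layer as a resistance in series:
  R'_brass = ln(0.100/0.0798)/(2πk) = 0.2256/(2π·108) = 3.325×10^-4 m·K/W
  R'_cork board = ln(0.133/0.100)/(2πk) = 0.2852/(2π·0.0400) = 1.135 m·K/W
  R'_phenolic foam = ln(0.241/0.133)/(2πk) = 0.5944/(2π·0.0205) = 4.615 m·K/W
ΣR = 3.325×10^-4 + 1.135 + 4.615 = 5.750 m·K/W
Q' = ΔT/ΣR = (91.5 °C − 6.54 °C)/5.750 = 14.8 W/m

Q' = 14.8 W/m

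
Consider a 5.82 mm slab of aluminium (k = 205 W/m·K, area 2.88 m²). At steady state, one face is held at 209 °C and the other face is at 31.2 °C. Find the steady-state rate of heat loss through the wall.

Q = kA·ΔT/L = 205 × 2.88 × |209 °C − 31.2 °C| / 0.00582 = 1.80×10^7 W

Q = 18000 kW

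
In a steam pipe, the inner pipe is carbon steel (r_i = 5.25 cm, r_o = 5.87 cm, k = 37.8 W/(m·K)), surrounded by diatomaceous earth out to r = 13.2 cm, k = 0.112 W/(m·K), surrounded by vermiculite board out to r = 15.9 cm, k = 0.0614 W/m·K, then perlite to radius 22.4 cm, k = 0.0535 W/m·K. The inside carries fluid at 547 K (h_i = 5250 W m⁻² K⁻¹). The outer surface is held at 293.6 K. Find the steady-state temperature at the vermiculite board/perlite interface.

T = 391 K

Treat each layer as a resistance in series:
  R'_conv,in = 1/(2πr h) = 1/(2π·0.0525·5250) = 5.774×10^-4 m·K/W
  R'_carbon steel = ln(0.0587/0.0525)/(2πk) = 0.1116/(2π·37.8) = 4.700×10^-4 m·K/W
  R'_diatomaceous earth = ln(0.132/0.0587)/(2πk) = 0.8104/(2π·0.112) = 1.152 m·K/W
  R'_vermiculite board = ln(0.159/0.132)/(2πk) = 0.1861/(2π·0.0614) = 0.4824 m·K/W
  R'_perlite = ln(0.224/0.159)/(2πk) = 0.3427/(2π·0.0535) = 1.020 m·K/W
ΣR = 5.774×10^-4 + 4.700×10^-4 + 1.152 + 0.4824 + 1.020 = 2.655 m·K/W
Q' = ΔT/ΣR = (547 K − 293.6 K)/2.655 = 95.44 W/m
From the inner boundary to the vermiculite board/perlite interface, ΣR_partial = 1.635 m·K/W.
T_interface = T_in − Q'·ΣR_partial = 547 K − (95.44)(1.635) = 391 K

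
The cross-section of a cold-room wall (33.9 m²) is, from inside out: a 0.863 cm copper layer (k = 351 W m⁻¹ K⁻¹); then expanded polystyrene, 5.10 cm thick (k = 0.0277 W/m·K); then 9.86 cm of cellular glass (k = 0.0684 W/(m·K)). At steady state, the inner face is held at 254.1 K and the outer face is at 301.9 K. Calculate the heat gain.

Q = 494 W

Resistance network (inner→outer):
  R_copper = L/(kA) = 0.00863/(351·33.9) = 7.253×10^-7 K/W
  R_expanded polystyrene = L/(kA) = 0.0510/(0.0277·33.9) = 0.05431 K/W
  R_cellular glass = L/(kA) = 0.0986/(0.0684·33.9) = 0.04252 K/W
ΣR = 7.253×10^-7 + 0.05431 + 0.04252 = 0.09683 K/W
Q = ΔT/ΣR = (254.1 K − 301.9 K)/0.09683 = -494 W
(Negative Q ⇒ heat flows inward; heat gain = 494 W.)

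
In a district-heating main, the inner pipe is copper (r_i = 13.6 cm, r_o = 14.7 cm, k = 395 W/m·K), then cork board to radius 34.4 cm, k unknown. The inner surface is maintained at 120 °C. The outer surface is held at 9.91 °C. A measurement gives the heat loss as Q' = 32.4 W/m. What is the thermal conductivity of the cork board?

ΣR = ΔT/Q' = |120 − 9.91|/32.4 = 3.398 m·K/W
Known resistances:
  R'_copper = ln(0.147/0.136)/(2πk) = 0.07778/(2π·395) = 3.134×10^-5 m·K/W
R_cork board = ΣR − ΣR_known = 3.398 − 3.134×10^-5 = 3.398 m·K/W
ln(r₂/r₁)/(2πk) = 3.398 ⇒ k = 0.8502/(2π·3.398) = 0.0398 W/m·K

k = 0.0398 W/m·K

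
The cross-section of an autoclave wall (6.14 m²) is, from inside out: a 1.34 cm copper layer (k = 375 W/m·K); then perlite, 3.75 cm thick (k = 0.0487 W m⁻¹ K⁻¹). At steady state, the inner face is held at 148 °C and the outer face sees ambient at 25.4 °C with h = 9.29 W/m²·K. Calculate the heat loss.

Q = 858 W

Treat each layer as a resistance in series:
  R_copper = L/(kA) = 0.0134/(375·6.14) = 5.820×10^-6 K/W
  R_perlite = L/(kA) = 0.0375/(0.0487·6.14) = 0.1254 K/W
  R_conv,out = 1/(hA) = 1/(9.29·6.14) = 0.01753 K/W
ΣR = 5.820×10^-6 + 0.1254 + 0.01753 = 0.1429 K/W
Q = ΔT/ΣR = (148 °C − 25.4 °C)/0.1429 = 858 W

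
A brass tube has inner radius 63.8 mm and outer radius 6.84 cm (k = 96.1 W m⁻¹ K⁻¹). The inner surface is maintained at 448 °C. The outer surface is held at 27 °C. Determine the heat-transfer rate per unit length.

Q' = 2πk·ΔT/ln(r₂/r₁) = 2π × 96.1 × 421 / ln(0.0684/0.0638) = 3.65×10^6 W/m

Q' = 3650 kW/m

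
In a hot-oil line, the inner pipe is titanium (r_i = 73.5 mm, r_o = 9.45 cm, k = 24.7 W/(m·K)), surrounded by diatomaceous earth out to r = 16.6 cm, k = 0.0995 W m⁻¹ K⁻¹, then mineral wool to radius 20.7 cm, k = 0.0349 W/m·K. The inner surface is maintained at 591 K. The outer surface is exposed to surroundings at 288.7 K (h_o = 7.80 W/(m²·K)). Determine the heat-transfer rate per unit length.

Series thermal resistances, inner to outer:
  R'_titanium = ln(0.0945/0.0735)/(2πk) = 0.2513/(2π·24.7) = 0.001619 m·K/W
  R'_diatomaceous earth = ln(0.166/0.0945)/(2πk) = 0.5634/(2π·0.0995) = 0.9012 m·K/W
  R'_mineral wool = ln(0.207/0.166)/(2πk) = 0.2207/(2π·0.0349) = 1.007 m·K/W
  R'_conv,out = 1/(2πr h) = 1/(2π·0.207·7.80) = 0.09857 m·K/W
ΣR = 0.001619 + 0.9012 + 1.007 + 0.09857 = 2.008 m·K/W
Q' = ΔT/ΣR = (591 K − 288.7 K)/2.008 = 151 W/m

Q' = 151 W/m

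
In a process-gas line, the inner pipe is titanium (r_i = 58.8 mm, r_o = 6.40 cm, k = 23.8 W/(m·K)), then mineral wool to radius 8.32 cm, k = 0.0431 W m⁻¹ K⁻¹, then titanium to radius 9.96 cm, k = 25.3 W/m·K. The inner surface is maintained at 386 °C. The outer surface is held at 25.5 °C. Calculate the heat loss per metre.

Q' = 371 W/m

Treat each layer as a resistance in series:
  R'_titanium = ln(0.0640/0.0588)/(2πk) = 0.08474/(2π·23.8) = 5.667×10^-4 m·K/W
  R'_mineral wool = ln(0.0832/0.0640)/(2πk) = 0.2624/(2π·0.0431) = 0.9688 m·K/W
  R'_titanium = ln(0.0996/0.0832)/(2πk) = 0.1799/(2π·25.3) = 0.001132 m·K/W
ΣR = 5.667×10^-4 + 0.9688 + 0.001132 = 0.9705 m·K/W
Q' = ΔT/ΣR = (386 °C − 25.5 °C)/0.9705 = 371 W/m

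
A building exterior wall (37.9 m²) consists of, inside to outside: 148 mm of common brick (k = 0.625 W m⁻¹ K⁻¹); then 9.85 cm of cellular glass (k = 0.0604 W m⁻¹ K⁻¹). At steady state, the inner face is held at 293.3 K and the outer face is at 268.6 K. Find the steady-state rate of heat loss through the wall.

Resistance network (inner→outer):
  R_common brick = L/(kA) = 0.148/(0.625·37.9) = 0.006248 K/W
  R_cellular glass = L/(kA) = 0.0985/(0.0604·37.9) = 0.04303 K/W
ΣR = 0.006248 + 0.04303 = 0.04928 K/W
Q = ΔT/ΣR = (293.3 K − 268.6 K)/0.04928 = 501 W

Q = 501 W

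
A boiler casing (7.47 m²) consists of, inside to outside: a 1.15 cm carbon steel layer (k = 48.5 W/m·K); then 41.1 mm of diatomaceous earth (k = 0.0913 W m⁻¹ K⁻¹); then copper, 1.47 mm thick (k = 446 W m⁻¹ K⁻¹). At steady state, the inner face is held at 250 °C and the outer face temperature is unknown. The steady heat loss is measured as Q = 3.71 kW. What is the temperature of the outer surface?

Series resistances:
  R_carbon steel = L/(kA) = 0.0115/(48.5·7.47) = 3.174×10^-5 K/W
  R_diatomaceous earth = L/(kA) = 0.0411/(0.0913·7.47) = 0.06026 K/W
  R_copper = L/(kA) = 0.00147/(446·7.47) = 4.412×10^-7 K/W
ΣR = 0.06030 K/W
ΔT = Q·ΣR = 3710 × 0.06030 = 223.7 K
Heat flows outward, so T_out = T_in − ΔT = 250 − 223.7 = 26.3 °C

T_out = 26.3 °C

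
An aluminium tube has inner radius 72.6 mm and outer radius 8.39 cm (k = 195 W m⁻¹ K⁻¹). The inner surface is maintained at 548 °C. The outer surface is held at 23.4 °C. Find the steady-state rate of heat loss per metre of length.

Q' = 2πk·ΔT/ln(r₂/r₁) = 2π × 195 × 524.6 / ln(0.0839/0.0726) = 4.44×10^6 W/m

Q' = 4440 kW/m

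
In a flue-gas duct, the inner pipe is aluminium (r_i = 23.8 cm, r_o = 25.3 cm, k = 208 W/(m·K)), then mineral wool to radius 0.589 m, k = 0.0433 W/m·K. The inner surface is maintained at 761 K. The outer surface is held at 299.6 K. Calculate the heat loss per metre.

Resistance network (inner→outer):
  R'_aluminium = ln(0.253/0.238)/(2πk) = 0.06112/(2π·208) = 4.677×10^-5 m·K/W
  R'_mineral wool = ln(0.589/0.253)/(2πk) = 0.8450/(2π·0.0433) = 3.106 m·K/W
ΣR = 4.677×10^-5 + 3.106 = 3.106 m·K/W
Q' = ΔT/ΣR = (761 K − 299.6 K)/3.106 = 149 W/m

Q' = 149 W/m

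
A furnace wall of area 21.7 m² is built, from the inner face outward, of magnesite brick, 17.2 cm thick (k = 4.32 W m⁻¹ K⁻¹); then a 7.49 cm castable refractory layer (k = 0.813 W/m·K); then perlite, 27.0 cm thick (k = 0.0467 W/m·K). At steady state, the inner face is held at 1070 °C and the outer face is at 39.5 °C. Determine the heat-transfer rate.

Q = 3780 W

Treat each layer as a resistance in series:
  R_magnesite brick = L/(kA) = 0.172/(4.32·21.7) = 0.001835 K/W
  R_castable refractory = L/(kA) = 0.0749/(0.813·21.7) = 0.004246 K/W
  R_perlite = L/(kA) = 0.270/(0.0467·21.7) = 0.2664 K/W
ΣR = 0.001835 + 0.004246 + 0.2664 = 0.2725 K/W
Q = ΔT/ΣR = (1070 °C − 39.5 °C)/0.2725 = 3780 W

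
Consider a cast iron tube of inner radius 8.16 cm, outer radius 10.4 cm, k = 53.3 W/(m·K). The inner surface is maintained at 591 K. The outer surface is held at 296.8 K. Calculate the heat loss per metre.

Q' = 406 kW/m

Q' = 2πk·ΔT/ln(r₂/r₁) = 2π × 53.3 × 294.2 / ln(0.104/0.0816) = 4.06×10^5 W/m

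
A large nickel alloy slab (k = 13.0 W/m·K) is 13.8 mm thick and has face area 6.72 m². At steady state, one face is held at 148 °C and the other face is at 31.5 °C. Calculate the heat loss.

Q = kA·ΔT/L = 13.0 × 6.72 × |148 °C − 31.5 °C| / 0.0138 = 7.37×10^5 W

Q = 737 kW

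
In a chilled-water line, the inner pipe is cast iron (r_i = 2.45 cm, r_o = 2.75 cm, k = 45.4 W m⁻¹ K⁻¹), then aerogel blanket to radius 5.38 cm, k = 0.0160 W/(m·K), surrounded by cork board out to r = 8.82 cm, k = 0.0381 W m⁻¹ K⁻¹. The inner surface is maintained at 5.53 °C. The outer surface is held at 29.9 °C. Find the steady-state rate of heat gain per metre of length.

Q' = 2.79 W/m

Treat each layer as a resistance in series:
  R'_cast iron = ln(0.0275/0.0245)/(2πk) = 0.1155/(2π·45.4) = 4.049×10^-4 m·K/W
  R'_aerogel blanket = ln(0.0538/0.0275)/(2πk) = 0.6711/(2π·0.0160) = 6.675 m·K/W
  R'_cork board = ln(0.0882/0.0538)/(2πk) = 0.4943/(2π·0.0381) = 2.065 m·K/W
ΣR = 4.049×10^-4 + 6.675 + 2.065 = 8.740 m·K/W
Q' = ΔT/ΣR = (5.53 °C − 29.9 °C)/8.740 = -2.79 W/m
(Negative Q' ⇒ heat flows inward; heat gain = 2.79 W/m.)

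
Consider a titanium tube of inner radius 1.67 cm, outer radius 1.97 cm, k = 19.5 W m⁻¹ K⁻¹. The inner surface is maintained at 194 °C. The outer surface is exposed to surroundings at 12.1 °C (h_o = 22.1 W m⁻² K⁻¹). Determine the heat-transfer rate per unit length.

Q' = 496 W/m

Treat each layer as a resistance in series:
  R'_titanium = ln(0.0197/0.0167)/(2πk) = 0.1652/(2π·19.5) = 0.001348 m·K/W
  R'_conv,out = 1/(2πr h) = 1/(2π·0.0197·22.1) = 0.3656 m·K/W
ΣR = 0.001348 + 0.3656 = 0.3669 m·K/W
Q' = ΔT/ΣR = (194 °C − 12.1 °C)/0.3669 = 496 W/m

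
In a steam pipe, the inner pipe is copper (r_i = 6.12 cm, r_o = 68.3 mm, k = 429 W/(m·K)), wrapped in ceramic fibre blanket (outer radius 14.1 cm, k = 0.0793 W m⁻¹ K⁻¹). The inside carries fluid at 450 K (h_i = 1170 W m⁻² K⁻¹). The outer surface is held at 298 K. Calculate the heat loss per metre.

Resistance network (inner→outer):
  R'_conv,in = 1/(2πr h) = 1/(2π·0.0612·1170) = 0.002223 m·K/W
  R'_copper = ln(0.0683/0.0612)/(2πk) = 0.1098/(2π·429) = 4.072×10^-5 m·K/W
  R'_ceramic fibre blanket = ln(0.141/0.0683)/(2πk) = 0.7249/(2π·0.0793) = 1.455 m·K/W
ΣR = 0.002223 + 4.072×10^-5 + 1.455 = 1.457 m·K/W
Q' = ΔT/ΣR = (450 K − 298 K)/1.457 = 104 W/m

Q' = 104 W/m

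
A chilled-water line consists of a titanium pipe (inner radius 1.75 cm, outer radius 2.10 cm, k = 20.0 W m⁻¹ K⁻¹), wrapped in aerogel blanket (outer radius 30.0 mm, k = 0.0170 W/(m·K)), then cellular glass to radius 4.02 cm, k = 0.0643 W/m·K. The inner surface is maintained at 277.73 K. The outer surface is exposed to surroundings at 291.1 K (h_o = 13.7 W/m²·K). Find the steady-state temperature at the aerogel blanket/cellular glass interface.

Resistance network (inner→outer):
  R'_titanium = ln(0.0210/0.0175)/(2πk) = 0.1823/(2π·20.0) = 0.001451 m·K/W
  R'_aerogel blanket = ln(0.0300/0.0210)/(2πk) = 0.3567/(2π·0.0170) = 3.339 m·K/W
  R'_cellular glass = ln(0.0402/0.0300)/(2πk) = 0.2927/(2π·0.0643) = 0.7244 m·K/W
  R'_conv,out = 1/(2πr h) = 1/(2π·0.0402·13.7) = 0.2890 m·K/W
ΣR = 0.001451 + 3.339 + 0.7244 + 0.2890 = 4.354 m·K/W
Q' = ΔT/ΣR = (277.73 K − 291.1 K)/4.354 = -3.071 W/m
From the inner boundary to the aerogel blanket/cellular glass interface, ΣR_partial = 3.340 m·K/W.
T_interface = T_in − Q'·ΣR_partial = 277.73 K − (-3.071)(3.340) = 288.0 K

T = 288.0 K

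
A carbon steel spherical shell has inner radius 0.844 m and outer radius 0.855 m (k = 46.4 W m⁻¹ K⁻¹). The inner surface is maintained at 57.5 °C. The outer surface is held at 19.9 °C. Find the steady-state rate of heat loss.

Q = 4πk·ΔT/(1/r₁ − 1/r₂) = 4π × 46.4 × 37.6 / (1/0.844 − 1/0.855) = 1.44×10^6 W

Q = 1440 kW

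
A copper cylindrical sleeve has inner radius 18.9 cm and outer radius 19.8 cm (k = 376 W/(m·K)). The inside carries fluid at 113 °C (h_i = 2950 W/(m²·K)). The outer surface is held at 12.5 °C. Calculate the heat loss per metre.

Q' = 329 kW/m

Treat each layer as a resistance in series:
  R'_conv,in = 1/(2πr h) = 1/(2π·0.189·2950) = 2.855×10^-4 m·K/W
  R'_copper = ln(0.198/0.189)/(2πk) = 0.04652/(2π·376) = 1.969×10^-5 m·K/W
ΣR = 2.855×10^-4 + 1.969×10^-5 = 3.052×10^-4 m·K/W
Q' = ΔT/ΣR = (113 °C − 12.5 °C)/3.052×10^-4 = 3.29×10^5 W/m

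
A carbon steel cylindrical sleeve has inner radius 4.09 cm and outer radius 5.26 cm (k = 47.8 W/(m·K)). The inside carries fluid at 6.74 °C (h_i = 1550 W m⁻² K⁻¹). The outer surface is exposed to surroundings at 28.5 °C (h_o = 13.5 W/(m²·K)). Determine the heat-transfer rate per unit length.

Series thermal resistances, inner to outer:
  R'_conv,in = 1/(2πr h) = 1/(2π·0.0409·1550) = 0.002511 m·K/W
  R'_carbon steel = ln(0.0526/0.0409)/(2πk) = 0.2516/(2π·47.8) = 8.377×10^-4 m·K/W
  R'_conv,out = 1/(2πr h) = 1/(2π·0.0526·13.5) = 0.2241 m·K/W
ΣR = 0.002511 + 8.377×10^-4 + 0.2241 = 0.2274 m·K/W
Q' = ΔT/ΣR = (6.74 °C − 28.5 °C)/0.2274 = -95.7 W/m
(Negative Q' ⇒ heat flows inward; heat gain = 95.7 W/m.)

Q' = 95.7 W/m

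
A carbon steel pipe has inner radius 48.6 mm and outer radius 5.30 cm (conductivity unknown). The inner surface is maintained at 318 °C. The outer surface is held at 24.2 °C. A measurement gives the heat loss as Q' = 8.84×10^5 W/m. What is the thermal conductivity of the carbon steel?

k = 41.5 W/m·K

ΣR = ΔT/Q' = |318 − 24.2|/8.84×10^5 = 3.324×10^-4 m·K/W
ln(r₂/r₁)/(2πk) = 3.324×10^-4 ⇒ k = 0.08667/(2π·3.324×10^-4) = 41.5 W/m·K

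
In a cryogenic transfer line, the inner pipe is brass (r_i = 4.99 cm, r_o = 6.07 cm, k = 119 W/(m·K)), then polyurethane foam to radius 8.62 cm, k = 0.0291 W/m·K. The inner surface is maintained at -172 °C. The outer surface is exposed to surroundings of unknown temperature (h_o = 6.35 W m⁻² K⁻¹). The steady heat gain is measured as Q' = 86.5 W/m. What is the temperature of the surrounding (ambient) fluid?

T_out = 19.1 °C

Series resistances:
  R'_brass = ln(0.0607/0.0499)/(2πk) = 0.1959/(2π·119) = 2.620×10^-4 m·K/W
  R'_polyurethane foam = ln(0.0862/0.0607)/(2πk) = 0.3507/(2π·0.0291) = 1.918 m·K/W
  R'_conv,out = 1/(2πr h) = 1/(2π·0.0862·6.35) = 0.2908 m·K/W
ΣR = 2.209 m·K/W
ΔT = Q'·ΣR = 86.5 × 2.209 = 191.1 K
Heat flows inward, so T_out = T_in + ΔT = -172 + 191.1 = 19.1 °C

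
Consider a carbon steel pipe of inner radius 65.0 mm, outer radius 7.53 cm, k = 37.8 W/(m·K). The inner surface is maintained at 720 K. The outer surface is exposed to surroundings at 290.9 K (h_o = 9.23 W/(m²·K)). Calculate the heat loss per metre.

Series thermal resistances, inner to outer:
  R'_carbon steel = ln(0.0753/0.0650)/(2πk) = 0.1471/(2π·37.8) = 6.193×10^-4 m·K/W
  R'_conv,out = 1/(2πr h) = 1/(2π·0.0753·9.23) = 0.2290 m·K/W
ΣR = 6.193×10^-4 + 0.2290 = 0.2296 m·K/W
Q' = ΔT/ΣR = (720 K − 290.9 K)/0.2296 = 1870 W/m

Q' = 1870 W/m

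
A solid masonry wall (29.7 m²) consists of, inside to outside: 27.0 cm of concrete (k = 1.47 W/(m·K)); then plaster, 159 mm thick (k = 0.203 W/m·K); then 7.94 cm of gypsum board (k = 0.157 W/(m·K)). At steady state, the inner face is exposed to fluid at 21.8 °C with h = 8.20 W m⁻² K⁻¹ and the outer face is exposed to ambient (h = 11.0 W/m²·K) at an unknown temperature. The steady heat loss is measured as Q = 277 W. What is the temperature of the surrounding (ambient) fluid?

T_out = 6.08 °C

Sum the resistances:
  R_conv,in = 1/(hA) = 1/(8.20·29.7) = 0.004106 K/W
  R_concrete = L/(kA) = 0.270/(1.47·29.7) = 0.006184 K/W
  R_plaster = L/(kA) = 0.159/(0.203·29.7) = 0.02637 K/W
  R_gypsum board = L/(kA) = 0.0794/(0.157·29.7) = 0.01703 K/W
  R_conv,out = 1/(hA) = 1/(11.0·29.7) = 0.003061 K/W
ΣR = 0.05675 K/W
ΔT = Q·ΣR = 277 × 0.05675 = 15.72 K
Heat flows outward, so T_out = T_in − ΔT = 21.8 − 15.72 = 6.08 °C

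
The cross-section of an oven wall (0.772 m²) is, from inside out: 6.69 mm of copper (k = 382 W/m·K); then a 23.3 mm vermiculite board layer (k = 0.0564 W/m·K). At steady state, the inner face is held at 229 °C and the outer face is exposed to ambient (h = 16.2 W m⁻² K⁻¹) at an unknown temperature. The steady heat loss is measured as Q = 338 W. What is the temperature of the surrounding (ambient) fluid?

Sum the resistances:
  R_copper = L/(kA) = 0.00669/(382·0.772) = 2.269×10^-5 K/W
  R_vermiculite board = L/(kA) = 0.0233/(0.0564·0.772) = 0.5351 K/W
  R_conv,out = 1/(hA) = 1/(16.2·0.772) = 0.07996 K/W
ΣR = 0.6151 K/W
ΔT = Q·ΣR = 338 × 0.6151 = 207.9 K
Heat flows outward, so T_out = T_in − ΔT = 229 − 207.9 = 21.1 °C

T_out = 21.1 °C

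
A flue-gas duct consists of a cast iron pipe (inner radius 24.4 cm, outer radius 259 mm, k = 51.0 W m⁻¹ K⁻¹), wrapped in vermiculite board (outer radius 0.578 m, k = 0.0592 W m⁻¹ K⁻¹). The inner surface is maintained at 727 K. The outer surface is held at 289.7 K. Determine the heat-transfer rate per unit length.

Treat each layer as a resistance in series:
  R'_cast iron = ln(0.259/0.244)/(2πk) = 0.05966/(2π·51.0) = 1.862×10^-4 m·K/W
  R'_vermiculite board = ln(0.578/0.259)/(2πk) = 0.8027/(2π·0.0592) = 2.158 m·K/W
ΣR = 1.862×10^-4 + 2.158 = 2.158 m·K/W
Q' = ΔT/ΣR = (727 K − 289.7 K)/2.158 = 203 W/m

Q' = 203 W/m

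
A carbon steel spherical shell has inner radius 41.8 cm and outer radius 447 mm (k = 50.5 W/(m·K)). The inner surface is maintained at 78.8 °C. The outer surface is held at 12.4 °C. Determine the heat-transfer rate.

Q = 4πk·ΔT/(1/r₁ − 1/r₂) = 4π × 50.5 × 66.4 / (1/0.418 − 1/0.447) = 2.71×10^5 W

Q = 2.71×10^5 W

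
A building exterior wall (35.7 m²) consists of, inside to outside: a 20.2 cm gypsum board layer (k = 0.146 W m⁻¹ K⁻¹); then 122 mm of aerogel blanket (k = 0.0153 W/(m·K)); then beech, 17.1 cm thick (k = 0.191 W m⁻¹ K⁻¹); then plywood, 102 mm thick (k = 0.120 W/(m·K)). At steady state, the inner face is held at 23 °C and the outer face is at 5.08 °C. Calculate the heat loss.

Q = 57.6 W

Treat each layer as a resistance in series:
  R_gypsum board = L/(kA) = 0.202/(0.146·35.7) = 0.03876 K/W
  R_aerogel blanket = L/(kA) = 0.122/(0.0153·35.7) = 0.2234 K/W
  R_beech = L/(kA) = 0.171/(0.191·35.7) = 0.02508 K/W
  R_plywood = L/(kA) = 0.102/(0.120·35.7) = 0.02381 K/W
ΣR = 0.03876 + 0.2234 + 0.02508 + 0.02381 = 0.3110 K/W
Q = ΔT/ΣR = (23 °C − 5.08 °C)/0.3110 = 57.6 W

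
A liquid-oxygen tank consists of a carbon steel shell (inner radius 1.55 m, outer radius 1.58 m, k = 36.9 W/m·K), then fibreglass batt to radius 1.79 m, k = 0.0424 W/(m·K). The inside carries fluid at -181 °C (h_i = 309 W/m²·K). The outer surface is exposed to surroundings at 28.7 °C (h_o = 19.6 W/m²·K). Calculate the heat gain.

Treat each layer as a resistance in series:
  R_conv,in = 1/(4πr²h) = 1/(4π·1.55²·309) = 1.072×10^-4 K/W
  R_carbon steel = (1/1.55 − 1/1.58)/(4πk) = 0.01225/(4π·36.9) = 2.642×10^-5 K/W
  R_fibreglass batt = (1/1.58 − 1/1.79)/(4πk) = 0.07425/(4π·0.0424) = 0.1394 K/W
  R_conv,out = 1/(4πr²h) = 1/(4π·1.79²·19.6) = 0.001267 K/W
ΣR = 1.072×10^-4 + 2.642×10^-5 + 0.1394 + 0.001267 = 0.1408 K/W
Q = ΔT/ΣR = (-181 °C − 28.7 °C)/0.1408 = -1490 W
(Negative Q ⇒ heat flows inward; heat gain = 1490 W.)

Q = 1490 W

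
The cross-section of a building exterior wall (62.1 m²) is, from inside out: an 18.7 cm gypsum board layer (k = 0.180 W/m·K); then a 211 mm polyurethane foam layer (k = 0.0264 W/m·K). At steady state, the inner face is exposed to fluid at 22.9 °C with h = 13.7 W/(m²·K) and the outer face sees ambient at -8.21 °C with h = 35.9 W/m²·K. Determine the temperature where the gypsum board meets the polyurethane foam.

Treat each layer as a resistance in series:
  R_conv,in = 1/(hA) = 1/(13.7·62.1) = 0.001175 K/W
  R_gypsum board = L/(kA) = 0.187/(0.180·62.1) = 0.01673 K/W
  R_polyurethane foam = L/(kA) = 0.211/(0.0264·62.1) = 0.1287 K/W
  R_conv,out = 1/(hA) = 1/(35.9·62.1) = 4.486×10^-4 K/W
ΣR = 0.001175 + 0.01673 + 0.1287 + 4.486×10^-4 = 0.1471 K/W
Q = ΔT/ΣR = (22.9 °C − -8.21 °C)/0.1471 = 211.5 W
From the inner boundary to the gypsum board/polyurethane foam interface, ΣR_partial = 0.01790 K/W.
T_interface = T_in − Q·ΣR_partial = 22.9 °C − (211.5)(0.01790) = 19.1 °C

T = 19.1 °C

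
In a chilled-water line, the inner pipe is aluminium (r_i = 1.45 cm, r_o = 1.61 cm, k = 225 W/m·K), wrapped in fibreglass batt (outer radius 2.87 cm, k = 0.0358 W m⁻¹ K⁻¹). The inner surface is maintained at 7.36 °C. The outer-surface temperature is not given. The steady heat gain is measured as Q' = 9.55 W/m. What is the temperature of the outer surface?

Series resistances:
  R'_aluminium = ln(0.0161/0.0145)/(2πk) = 0.1047/(2π·225) = 7.404×10^-5 m·K/W
  R'_fibreglass batt = ln(0.0287/0.0161)/(2πk) = 0.5781/(2π·0.0358) = 2.570 m·K/W
ΣR = 2.570 m·K/W
ΔT = Q'·ΣR = 9.55 × 2.570 = 24.54 K
Heat flows inward, so T_out = T_in + ΔT = 7.36 + 24.54 = 31.9 °C

T_out = 31.9 °C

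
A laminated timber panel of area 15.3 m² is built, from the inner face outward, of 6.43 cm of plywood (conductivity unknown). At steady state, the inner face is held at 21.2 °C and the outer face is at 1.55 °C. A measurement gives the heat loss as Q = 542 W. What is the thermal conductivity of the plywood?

k = 0.116 W/m·K

ΣR = ΔT/Q = |21.2 − 1.55|/542 = 0.03625 K/W
L/(kA) = 0.03625 ⇒ k = 0.0643/(0.03625·15.3) = 0.116 W/m·K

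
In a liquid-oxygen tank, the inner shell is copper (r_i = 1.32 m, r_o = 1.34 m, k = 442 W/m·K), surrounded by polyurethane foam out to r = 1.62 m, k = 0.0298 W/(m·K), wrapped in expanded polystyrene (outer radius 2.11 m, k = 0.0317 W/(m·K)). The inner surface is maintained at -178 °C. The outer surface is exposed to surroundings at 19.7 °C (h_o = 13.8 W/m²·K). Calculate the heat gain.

Q = 280 W

Series thermal resistances, inner to outer:
  R_copper = (1/1.32 − 1/1.34)/(4πk) = 0.01131/(4π·442) = 2.036×10^-6 K/W
  R_polyurethane foam = (1/1.34 − 1/1.62)/(4πk) = 0.1290/(4π·0.0298) = 0.3444 K/W
  R_expanded polystyrene = (1/1.62 − 1/2.11)/(4πk) = 0.1434/(4π·0.0317) = 0.3599 K/W
  R_conv,out = 1/(4πr²h) = 1/(4π·2.11²·13.8) = 0.001295 K/W
ΣR = 2.036×10^-6 + 0.3444 + 0.3599 + 0.001295 = 0.7056 K/W
Q = ΔT/ΣR = (-178 °C − 19.7 °C)/0.7056 = -280 W
(Negative Q ⇒ heat flows inward; heat gain = 280 W.)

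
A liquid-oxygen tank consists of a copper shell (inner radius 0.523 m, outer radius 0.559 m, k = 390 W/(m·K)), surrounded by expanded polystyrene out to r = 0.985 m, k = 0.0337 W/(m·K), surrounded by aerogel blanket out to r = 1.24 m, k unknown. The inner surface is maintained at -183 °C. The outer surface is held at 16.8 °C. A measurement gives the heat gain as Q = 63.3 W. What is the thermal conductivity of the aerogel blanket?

k = 0.0125 W/m·K

ΣR = ΔT/Q = |-183 − 16.8|/63.3 = 3.156 K/W
Known resistances:
  R_copper = (1/0.523 − 1/0.559)/(4πk) = 0.1231/(4π·390) = 2.513×10^-5 K/W
  R_expanded polystyrene = (1/0.559 − 1/0.985)/(4πk) = 0.7737/(4π·0.0337) = 1.827 K/W
R_aerogel blanket = ΣR − ΣR_known = 3.156 − 1.827 = 1.329 K/W
(1/r₁−1/r₂)/(4πk) = 1.329 ⇒ k = 0.2088/(4π·1.329) = 0.0125 W/m·K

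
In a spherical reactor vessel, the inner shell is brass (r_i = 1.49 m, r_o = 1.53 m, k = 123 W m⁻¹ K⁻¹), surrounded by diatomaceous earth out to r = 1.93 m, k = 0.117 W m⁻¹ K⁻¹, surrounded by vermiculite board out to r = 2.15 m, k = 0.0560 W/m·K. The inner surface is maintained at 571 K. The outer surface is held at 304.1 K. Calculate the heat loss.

Q = 1590 W

Series thermal resistances, inner to outer:
  R_brass = (1/1.49 − 1/1.53)/(4πk) = 0.01755/(4π·123) = 1.135×10^-5 K/W
  R_diatomaceous earth = (1/1.53 − 1/1.93)/(4πk) = 0.1355/(4π·0.117) = 0.09213 K/W
  R_vermiculite board = (1/1.93 − 1/2.15)/(4πk) = 0.05302/(4π·0.0560) = 0.07534 K/W
ΣR = 1.135×10^-5 + 0.09213 + 0.07534 = 0.1675 K/W
Q = ΔT/ΣR = (571 K − 304.1 K)/0.1675 = 1590 W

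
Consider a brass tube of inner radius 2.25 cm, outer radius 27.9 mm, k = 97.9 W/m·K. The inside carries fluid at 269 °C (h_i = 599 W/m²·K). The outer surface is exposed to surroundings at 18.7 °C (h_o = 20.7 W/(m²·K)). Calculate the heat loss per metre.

Q' = 870 W/m

Series thermal resistances, inner to outer:
  R'_conv,in = 1/(2πr h) = 1/(2π·0.0225·599) = 0.01181 m·K/W
  R'_brass = ln(0.0279/0.0225)/(2πk) = 0.2151/(2π·97.9) = 3.497×10^-4 m·K/W
  R'_conv,out = 1/(2πr h) = 1/(2π·0.0279·20.7) = 0.2756 m·K/W
ΣR = 0.01181 + 3.497×10^-4 + 0.2756 = 0.2878 m·K/W
Q' = ΔT/ΣR = (269 °C − 18.7 °C)/0.2878 = 870 W/m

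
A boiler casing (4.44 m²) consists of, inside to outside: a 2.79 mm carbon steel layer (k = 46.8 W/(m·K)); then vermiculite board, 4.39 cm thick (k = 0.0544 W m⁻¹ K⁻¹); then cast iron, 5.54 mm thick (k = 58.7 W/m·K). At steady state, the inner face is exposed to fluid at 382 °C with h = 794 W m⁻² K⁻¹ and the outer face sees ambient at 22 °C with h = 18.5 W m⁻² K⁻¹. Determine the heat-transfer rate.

Q = 1850 W

Treat each layer as a resistance in series:
  R_conv,in = 1/(hA) = 1/(794·4.44) = 2.837×10^-4 K/W
  R_carbon steel = L/(kA) = 0.00279/(46.8·4.44) = 1.343×10^-5 K/W
  R_vermiculite board = L/(kA) = 0.0439/(0.0544·4.44) = 0.1818 K/W
  R_cast iron = L/(kA) = 0.00554/(58.7·4.44) = 2.126×10^-5 K/W
  R_conv,out = 1/(hA) = 1/(18.5·4.44) = 0.01217 K/W
ΣR = 2.837×10^-4 + 1.343×10^-5 + 0.1818 + 2.126×10^-5 + 0.01217 = 0.1943 K/W
Q = ΔT/ΣR = (382 °C − 22 °C)/0.1943 = 1850 W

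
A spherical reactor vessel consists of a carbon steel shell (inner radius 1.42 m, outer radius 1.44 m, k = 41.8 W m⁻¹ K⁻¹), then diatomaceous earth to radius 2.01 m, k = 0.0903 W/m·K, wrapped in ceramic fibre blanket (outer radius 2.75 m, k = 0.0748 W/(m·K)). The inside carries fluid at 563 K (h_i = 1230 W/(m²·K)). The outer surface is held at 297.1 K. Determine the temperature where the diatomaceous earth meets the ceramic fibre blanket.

T = 417 K

Series thermal resistances, inner to outer:
  R_conv,in = 1/(4πr²h) = 1/(4π·1.42²·1230) = 3.209×10^-5 K/W
  R_carbon steel = (1/1.42 − 1/1.44)/(4πk) = 0.009781/(4π·41.8) = 1.862×10^-5 K/W
  R_diatomaceous earth = (1/1.44 − 1/2.01)/(4πk) = 0.1969/(4π·0.0903) = 0.1735 K/W
  R_ceramic fibre blanket = (1/2.01 − 1/2.75)/(4πk) = 0.1339/(4π·0.0748) = 0.1424 K/W
ΣR = 3.209×10^-5 + 1.862×10^-5 + 0.1735 + 0.1424 = 0.3160 K/W
Q = ΔT/ΣR = (563 K − 297.1 K)/0.3160 = 841.5 W
From the inner boundary to the diatomaceous earth/ceramic fibre blanket interface, ΣR_partial = 0.1736 K/W.
T_interface = T_in − Q·ΣR_partial = 563 K − (841.5)(0.1736) = 417 K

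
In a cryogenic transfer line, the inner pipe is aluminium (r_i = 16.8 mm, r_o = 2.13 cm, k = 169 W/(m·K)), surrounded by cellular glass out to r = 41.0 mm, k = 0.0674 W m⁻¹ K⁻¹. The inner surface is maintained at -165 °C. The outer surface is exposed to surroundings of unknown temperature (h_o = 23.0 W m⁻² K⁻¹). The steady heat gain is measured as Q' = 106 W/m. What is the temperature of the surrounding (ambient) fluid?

T_out = 16.8 °C

Sum the resistances:
  R'_aluminium = ln(0.0213/0.0168)/(2πk) = 0.2373/(2π·169) = 2.235×10^-4 m·K/W
  R'_cellular glass = ln(0.0410/0.0213)/(2πk) = 0.6549/(2π·0.0674) = 1.546 m·K/W
  R'_conv,out = 1/(2πr h) = 1/(2π·0.0410·23.0) = 0.1688 m·K/W
ΣR = 1.715 m·K/W
ΔT = Q'·ΣR = 106 × 1.715 = 181.8 K
Heat flows inward, so T_out = T_in + ΔT = -165 + 181.8 = 16.8 °C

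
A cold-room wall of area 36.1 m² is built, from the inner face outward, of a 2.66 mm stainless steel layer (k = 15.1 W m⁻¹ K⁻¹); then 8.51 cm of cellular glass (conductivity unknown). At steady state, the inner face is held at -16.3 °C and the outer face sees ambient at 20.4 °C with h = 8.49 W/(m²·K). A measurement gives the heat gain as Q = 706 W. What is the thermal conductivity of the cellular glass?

k = 0.0484 W/m·K

ΣR = ΔT/Q = |-16.3 − 20.4|/706 = 0.05198 K/W
Known resistances:
  R_stainless steel = L/(kA) = 0.00266/(15.1·36.1) = 4.880×10^-6 K/W
  R_conv,out = 1/(hA) = 1/(8.49·36.1) = 0.003263 K/W
R_cellular glass = ΣR − ΣR_known = 0.05198 − 0.003268 = 0.04871 K/W
L/(kA) = 0.04871 ⇒ k = 0.0851/(0.04871·36.1) = 0.0484 W/m·K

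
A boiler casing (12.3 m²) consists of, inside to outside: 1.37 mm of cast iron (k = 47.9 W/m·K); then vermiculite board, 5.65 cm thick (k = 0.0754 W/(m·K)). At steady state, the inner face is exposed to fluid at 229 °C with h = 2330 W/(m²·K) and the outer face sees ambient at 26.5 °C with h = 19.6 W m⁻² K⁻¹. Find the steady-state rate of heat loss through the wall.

Q = 3.11 kW

Resistance network (inner→outer):
  R_conv,in = 1/(hA) = 1/(2330·12.3) = 3.489×10^-5 K/W
  R_cast iron = L/(kA) = 0.00137/(47.9·12.3) = 2.325×10^-6 K/W
  R_vermiculite board = L/(kA) = 0.0565/(0.0754·12.3) = 0.06092 K/W
  R_conv,out = 1/(hA) = 1/(19.6·12.3) = 0.004148 K/W
ΣR = 3.489×10^-5 + 2.325×10^-6 + 0.06092 + 0.004148 = 0.06511 K/W
Q = ΔT/ΣR = (229 °C − 26.5 °C)/0.06511 = 3110 W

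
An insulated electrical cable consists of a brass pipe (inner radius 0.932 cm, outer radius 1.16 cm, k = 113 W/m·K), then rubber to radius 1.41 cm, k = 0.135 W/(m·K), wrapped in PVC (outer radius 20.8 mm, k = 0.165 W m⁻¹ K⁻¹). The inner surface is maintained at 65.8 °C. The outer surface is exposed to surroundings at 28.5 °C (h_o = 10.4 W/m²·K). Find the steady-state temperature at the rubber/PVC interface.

Series thermal resistances, inner to outer:
  R'_brass = ln(0.0116/0.00932)/(2πk) = 0.2188/(2π·113) = 3.082×10^-4 m·K/W
  R'_rubber = ln(0.0141/0.0116)/(2πk) = 0.1952/(2π·0.135) = 0.2301 m·K/W
  R'_PVC = ln(0.0208/0.0141)/(2πk) = 0.3888/(2π·0.165) = 0.3750 m·K/W
  R'_conv,out = 1/(2πr h) = 1/(2π·0.0208·10.4) = 0.7357 m·K/W
ΣR = 3.082×10^-4 + 0.2301 + 0.3750 + 0.7357 = 1.341 m·K/W
Q' = ΔT/ΣR = (65.8 °C − 28.5 °C)/1.341 = 27.82 W/m
From the inner boundary to the rubber/PVC interface, ΣR_partial = 0.2304 m·K/W.
T_interface = T_in − Q'·ΣR_partial = 65.8 °C − (27.82)(0.2304) = 59.4 °C

T = 59.4 °C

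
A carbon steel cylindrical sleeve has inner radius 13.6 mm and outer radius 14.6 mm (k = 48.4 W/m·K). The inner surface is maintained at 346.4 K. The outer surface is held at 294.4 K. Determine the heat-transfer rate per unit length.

Q' = 2πk·ΔT/ln(r₂/r₁) = 2π × 48.4 × 52 / ln(0.0146/0.0136) = 2.23×10^5 W/m

Q' = 223 kW/m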